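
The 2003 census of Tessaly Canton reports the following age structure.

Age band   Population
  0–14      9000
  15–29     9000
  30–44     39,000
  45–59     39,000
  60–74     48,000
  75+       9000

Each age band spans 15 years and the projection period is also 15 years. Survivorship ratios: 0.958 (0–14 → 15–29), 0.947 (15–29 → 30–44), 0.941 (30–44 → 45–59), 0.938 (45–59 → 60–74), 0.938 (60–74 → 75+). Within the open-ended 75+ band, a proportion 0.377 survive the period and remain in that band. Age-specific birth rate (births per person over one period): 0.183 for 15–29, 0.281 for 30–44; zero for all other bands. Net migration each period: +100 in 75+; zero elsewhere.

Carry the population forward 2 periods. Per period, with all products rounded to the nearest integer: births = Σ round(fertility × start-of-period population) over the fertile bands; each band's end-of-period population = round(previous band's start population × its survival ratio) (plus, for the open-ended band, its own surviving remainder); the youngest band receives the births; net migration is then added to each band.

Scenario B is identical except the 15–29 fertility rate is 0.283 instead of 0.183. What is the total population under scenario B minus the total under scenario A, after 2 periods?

1724

Numbering the groups 1..6 from youngest to oldest:
Period 1:
Births: 9000 × 0.183 = 1647, 39000 × 0.281 = 10959 ⇒ total 12606
Group 2: 9000 × 0.958 = 8622
Group 3: 9000 × 0.947 = 8523
Group 4: 39000 × 0.941 = 36699
Group 5: 39000 × 0.938 = 36582
Group 6: 48000 × 0.938 + 9000 × 0.377 = 45024 + 3393 = 48417
Net migration: Group 6 + 100 → 48517
Population now: 0–14=12606, 15–29=8622, 30–44=8523, 45–59=36699, 60–74=36582, 75+=48517
Period 2:
Births: 8622 × 0.183 = 1578, 8523 × 0.281 = 2395 ⇒ total 3973
Group 2: 12606 × 0.958 = 12077
Group 3: 8622 × 0.947 = 8165
Group 4: 8523 × 0.941 = 8020
Group 5: 36699 × 0.938 = 34424
Group 6: 36582 × 0.938 + 48517 × 0.377 = 34314 + 18291 = 52605
Net migration: Group 6 + 100 → 52705
Population now: 0–14=3973, 15–29=12077, 30–44=8165, 45–59=8020, 60–74=34424, 75+=52705
Scenario A total after 2 periods: 119364
Scenario B projection —
Period 1:
Births: 9000 × 0.283 = 2547, 39000 × 0.281 = 10959 ⇒ total 13506
Group 2: 9000 × 0.958 = 8622
Group 3: 9000 × 0.947 = 8523
Group 4: 39000 × 0.941 = 36699
Group 5: 39000 × 0.938 = 36582
Group 6: 48000 × 0.938 + 9000 × 0.377 = 45024 + 3393 = 48417
Net migration: Group 6 + 100 → 48517
Population now: 0–14=13506, 15–29=8622, 30–44=8523, 45–59=36699, 60–74=36582, 75+=48517
Period 2:
Births: 8622 × 0.283 = 2440, 8523 × 0.281 = 2395 ⇒ total 4835
Group 2: 13506 × 0.958 = 12939
Group 3: 8622 × 0.947 = 8165
Group 4: 8523 × 0.941 = 8020
Group 5: 36699 × 0.938 = 34424
Group 6: 36582 × 0.938 + 48517 × 0.377 = 34314 + 18291 = 52605
Net migration: Group 6 + 100 → 52705
Population now: 0–14=4835, 15–29=12939, 30–44=8165, 45–59=8020, 60–74=34424, 75+=52705
Scenario B total after 2 periods: 121088
Difference B − A = 121088 − 119364 = 1724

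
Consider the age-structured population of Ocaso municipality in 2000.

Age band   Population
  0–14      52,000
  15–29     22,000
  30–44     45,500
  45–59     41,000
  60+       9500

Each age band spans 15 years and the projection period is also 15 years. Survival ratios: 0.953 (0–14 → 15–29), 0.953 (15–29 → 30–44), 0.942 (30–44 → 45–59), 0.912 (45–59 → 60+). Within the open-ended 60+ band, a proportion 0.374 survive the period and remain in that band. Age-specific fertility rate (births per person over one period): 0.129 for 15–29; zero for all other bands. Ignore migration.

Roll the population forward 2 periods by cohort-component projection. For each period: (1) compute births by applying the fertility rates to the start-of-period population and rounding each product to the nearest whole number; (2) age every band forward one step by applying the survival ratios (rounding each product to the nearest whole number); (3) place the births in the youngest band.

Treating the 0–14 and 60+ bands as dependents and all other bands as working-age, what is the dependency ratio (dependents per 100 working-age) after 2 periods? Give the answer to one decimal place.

87.2

Period 1.
Births: 22000 × 0.129 = 2838
15–29: 52000 × 0.953 = 49556
30–44: 22000 × 0.953 = 20966
45–59: 45500 × 0.942 = 42861
60+: 41000 × 0.912 + 9500 × 0.374 = 37392 + 3553 = 40945
Giving 2838 / 49556 / 20966 / 42861 / 40945.
Period 2.
Births: 49556 × 0.129 = 6393
15–29: 2838 × 0.953 = 2705
30–44: 49556 × 0.953 = 47227
45–59: 20966 × 0.942 = 19750
60+: 42861 × 0.912 + 40945 × 0.374 = 39089 + 15313 = 54402
Giving 6393 / 2705 / 47227 / 19750 / 54402.
Dependents (band 0–14 + band 60+) = 6393 + 54402 = 60795; working-age = 69682; ratio = 60795/69682 × 100 = 87.2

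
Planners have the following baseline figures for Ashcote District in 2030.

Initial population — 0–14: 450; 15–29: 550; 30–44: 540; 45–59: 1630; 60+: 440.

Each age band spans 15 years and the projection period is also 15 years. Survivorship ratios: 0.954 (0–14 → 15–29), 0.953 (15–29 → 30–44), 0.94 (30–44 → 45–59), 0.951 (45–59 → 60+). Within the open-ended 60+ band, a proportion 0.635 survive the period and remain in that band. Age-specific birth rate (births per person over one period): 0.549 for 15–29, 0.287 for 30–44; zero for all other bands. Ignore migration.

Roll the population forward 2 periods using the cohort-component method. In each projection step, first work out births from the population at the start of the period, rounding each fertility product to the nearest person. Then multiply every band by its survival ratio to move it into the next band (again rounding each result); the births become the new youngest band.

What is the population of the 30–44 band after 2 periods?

409

Let band 1 be 0–14 through band 5 = 60+.
Period 1:
Births: 550 × 0.549 = 302  |  540 × 0.287 = 155 → total 457
Band 2: 450 × 0.954 = 429
Band 3: 550 × 0.953 = 524
Band 4: 540 × 0.94 = 508
Band 5: 1630 × 0.951 + 440 × 0.635 = 1550 + 279 = 1829
Population now: 0–14=457, 15–29=429, 30–44=524, 45–59=508, 60+=1829
Period 2:
Births: 429 × 0.549 = 236  |  524 × 0.287 = 150 → total 386
Band 2: 457 × 0.954 = 436
Band 3: 429 × 0.953 = 409
Band 4: 524 × 0.94 = 493
Band 5: 508 × 0.951 + 1829 × 0.635 = 483 + 1161 = 1644
Population now: 0–14=386, 15–29=436, 30–44=409, 45–59=493, 60+=1644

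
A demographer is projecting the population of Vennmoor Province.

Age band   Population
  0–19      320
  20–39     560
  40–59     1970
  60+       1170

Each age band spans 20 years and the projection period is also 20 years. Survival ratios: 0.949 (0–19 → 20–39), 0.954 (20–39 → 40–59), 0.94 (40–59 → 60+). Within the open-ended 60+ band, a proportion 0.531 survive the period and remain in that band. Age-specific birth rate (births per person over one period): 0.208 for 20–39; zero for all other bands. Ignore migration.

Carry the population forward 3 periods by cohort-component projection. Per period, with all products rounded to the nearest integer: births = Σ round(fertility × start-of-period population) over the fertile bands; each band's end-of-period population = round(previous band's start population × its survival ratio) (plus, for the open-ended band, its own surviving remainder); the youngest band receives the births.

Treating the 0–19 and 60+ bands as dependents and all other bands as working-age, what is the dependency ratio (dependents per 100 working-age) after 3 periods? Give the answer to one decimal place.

Call the bands 1 to 4, youngest first.
— Period 1 —
Births: 560 × 0.208 = 116
Band 2: 320 × 0.949 = 304
Band 3: 560 × 0.954 = 534
Band 4: 1970 × 0.94 + 1170 × 0.531 = 1852 + 621 = 2473
→ [116, 304, 534, 2473]
— Period 2 —
Births: 304 × 0.208 = 63
Band 2: 116 × 0.949 = 110
Band 3: 304 × 0.954 = 290
Band 4: 534 × 0.94 + 2473 × 0.531 = 502 + 1313 = 1815
→ [63, 110, 290, 1815]
— Period 3 —
Births: 110 × 0.208 = 23
Band 2: 63 × 0.949 = 60
Band 3: 110 × 0.954 = 105
Band 4: 290 × 0.94 + 1815 × 0.531 = 273 + 964 = 1237
→ [23, 60, 105, 1237]
Dependents (band 0–19 + band 60+) = 23 + 1237 = 1260; working-age = 165; ratio = 1260/165 × 100 = 763.6

763.6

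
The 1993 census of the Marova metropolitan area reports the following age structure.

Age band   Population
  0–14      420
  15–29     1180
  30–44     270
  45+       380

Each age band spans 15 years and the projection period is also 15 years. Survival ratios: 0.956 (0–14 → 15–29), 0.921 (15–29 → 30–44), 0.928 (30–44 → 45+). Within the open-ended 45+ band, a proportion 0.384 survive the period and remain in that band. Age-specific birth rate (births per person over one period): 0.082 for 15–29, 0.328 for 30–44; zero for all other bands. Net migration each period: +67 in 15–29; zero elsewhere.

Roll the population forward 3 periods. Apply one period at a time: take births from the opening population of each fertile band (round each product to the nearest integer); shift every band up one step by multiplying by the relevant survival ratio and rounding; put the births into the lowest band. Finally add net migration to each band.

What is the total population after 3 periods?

1680

Period 1:
Births: 1180 * 0.082 = 97 ; 270 * 0.328 = 89 → 186
15–29: 420 * 0.956 = 402
30–44: 1180 * 0.921 = 1087
45+: 270 * 0.928 + 380 * 0.384 = 251 + 146 = 397
Net migration: 15–29 + 67 → 469
→ [186, 469, 1087, 397]
Period 2:
Births: 469 * 0.082 = 38 ; 1087 * 0.328 = 357 → 395
15–29: 186 * 0.956 = 178
30–44: 469 * 0.921 = 432
45+: 1087 * 0.928 + 397 * 0.384 = 1009 + 152 = 1161
Net migration: 15–29 + 67 → 245
→ [395, 245, 432, 1161]
Period 3:
Births: 245 * 0.082 = 20 ; 432 * 0.328 = 142 → 162
15–29: 395 * 0.956 = 378
30–44: 245 * 0.921 = 226
45+: 432 * 0.928 + 1161 * 0.384 = 401 + 446 = 847
Net migration: 15–29 + 67 → 445
→ [162, 445, 226, 847]
Total after period 3: 162 + 445 + 226 + 847 = 1680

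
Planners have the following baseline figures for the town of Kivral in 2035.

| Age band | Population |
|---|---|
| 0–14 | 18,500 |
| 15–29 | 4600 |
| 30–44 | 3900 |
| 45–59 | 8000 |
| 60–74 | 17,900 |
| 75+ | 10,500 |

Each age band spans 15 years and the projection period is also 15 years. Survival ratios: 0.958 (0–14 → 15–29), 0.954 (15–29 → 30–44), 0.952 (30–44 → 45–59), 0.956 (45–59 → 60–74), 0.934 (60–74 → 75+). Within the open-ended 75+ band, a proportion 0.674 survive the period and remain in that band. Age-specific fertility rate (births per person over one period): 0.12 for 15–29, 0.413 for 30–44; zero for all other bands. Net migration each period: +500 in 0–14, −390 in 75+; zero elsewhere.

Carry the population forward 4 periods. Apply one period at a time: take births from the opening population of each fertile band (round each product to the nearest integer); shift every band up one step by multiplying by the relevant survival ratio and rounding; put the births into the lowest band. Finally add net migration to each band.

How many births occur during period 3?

— Period 1 —
Births: 4600 × 0.12 = 552, 3900 × 0.413 = 1611 → total 2163
15–29: 18500 × 0.958 = 17723
30–44: 4600 × 0.954 = 4388
45–59: 3900 × 0.952 = 3713
60–74: 8000 × 0.956 = 7648
75+: 17900 × 0.934 + 10500 × 0.674 = 16719 + 7077 = 23796
Net migration: 0–14 + 500 → 2663; 75+ − 390 → 23406
Giving 2663 / 17723 / 4388 / 3713 / 7648 / 23406.
— Period 2 —
Births: 17723 × 0.12 = 2127, 4388 × 0.413 = 1812 → total 3939
15–29: 2663 × 0.958 = 2551
30–44: 17723 × 0.954 = 16908
45–59: 4388 × 0.952 = 4177
60–74: 3713 × 0.956 = 3550
75+: 7648 × 0.934 + 23406 × 0.674 = 7143 + 15776 = 22919
Net migration: 0–14 + 500 → 4439; 75+ − 390 → 22529
Giving 4439 / 2551 / 16908 / 4177 / 3550 / 22529.
— Period 3 —
Births: 2551 × 0.12 = 306, 16908 × 0.413 = 6983 → total 7289
15–29: 4439 × 0.958 = 4253
30–44: 2551 × 0.954 = 2434
45–59: 16908 × 0.952 = 16096
60–74: 4177 × 0.956 = 3993
75+: 3550 × 0.934 + 22529 × 0.674 = 3316 + 15185 = 18501
Net migration: 0–14 + 500 → 7789; 75+ − 390 → 18111
Giving 7789 / 4253 / 2434 / 16096 / 3993 / 18111.

7289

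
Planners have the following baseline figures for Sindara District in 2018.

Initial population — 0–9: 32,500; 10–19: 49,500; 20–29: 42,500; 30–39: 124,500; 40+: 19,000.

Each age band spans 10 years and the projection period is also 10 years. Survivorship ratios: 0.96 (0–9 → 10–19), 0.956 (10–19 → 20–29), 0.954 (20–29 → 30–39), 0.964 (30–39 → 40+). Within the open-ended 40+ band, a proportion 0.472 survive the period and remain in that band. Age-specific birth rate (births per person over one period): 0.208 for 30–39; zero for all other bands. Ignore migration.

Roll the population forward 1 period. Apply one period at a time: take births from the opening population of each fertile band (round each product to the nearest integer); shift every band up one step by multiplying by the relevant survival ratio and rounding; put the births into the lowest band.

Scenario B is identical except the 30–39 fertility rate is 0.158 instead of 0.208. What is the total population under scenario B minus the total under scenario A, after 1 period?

-6225

Period 1:
Births: 124500 * 0.208 = 25896
10–19: 32500 * 0.96 = 31200
20–29: 49500 * 0.956 = 47322
30–39: 42500 * 0.954 = 40545
40+: 124500 * 0.964 + 19000 * 0.472 = 120018 + 8968 = 128986
Population now: 0–9=25896, 10–19=31200, 20–29=47322, 30–39=40545, 40+=128986
Scenario A total after 1 period: 273949
Scenario B projection —
Period 1:
Births: 124500 * 0.158 = 19671
10–19: 32500 * 0.96 = 31200
20–29: 49500 * 0.956 = 47322
30–39: 42500 * 0.954 = 40545
40+: 124500 * 0.964 + 19000 * 0.472 = 120018 + 8968 = 128986
Population now: 0–9=19671, 10–19=31200, 20–29=47322, 30–39=40545, 40+=128986
Scenario B total after 1 period: 267724
Difference B − A = 267724 − 273949 = -6225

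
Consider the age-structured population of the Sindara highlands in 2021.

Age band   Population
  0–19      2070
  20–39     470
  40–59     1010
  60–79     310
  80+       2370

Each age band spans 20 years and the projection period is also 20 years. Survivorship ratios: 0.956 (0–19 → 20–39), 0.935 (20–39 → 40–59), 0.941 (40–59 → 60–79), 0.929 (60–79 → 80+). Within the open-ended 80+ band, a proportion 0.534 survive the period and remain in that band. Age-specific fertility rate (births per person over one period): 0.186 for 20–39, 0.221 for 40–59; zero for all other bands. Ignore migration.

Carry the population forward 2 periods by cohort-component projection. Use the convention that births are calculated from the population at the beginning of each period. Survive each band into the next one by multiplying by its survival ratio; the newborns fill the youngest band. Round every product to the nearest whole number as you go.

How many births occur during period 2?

Period 1.
Births: 470 × 0.186 = 87 ; 1010 × 0.221 = 223 → total 310
20–39: 2070 × 0.956 = 1979
40–59: 470 × 0.935 = 439
60–79: 1010 × 0.941 = 950
80+: 310 × 0.929 + 2370 × 0.534 = 288 + 1266 = 1554
→ [310, 1979, 439, 950, 1554]
Period 2.
Births: 1979 × 0.186 = 368 ; 439 × 0.221 = 97 → total 465
20–39: 310 × 0.956 = 296
40–59: 1979 × 0.935 = 1850
60–79: 439 × 0.941 = 413
80+: 950 × 0.929 + 1554 × 0.534 = 883 + 830 = 1713
→ [465, 296, 1850, 413, 1713]

465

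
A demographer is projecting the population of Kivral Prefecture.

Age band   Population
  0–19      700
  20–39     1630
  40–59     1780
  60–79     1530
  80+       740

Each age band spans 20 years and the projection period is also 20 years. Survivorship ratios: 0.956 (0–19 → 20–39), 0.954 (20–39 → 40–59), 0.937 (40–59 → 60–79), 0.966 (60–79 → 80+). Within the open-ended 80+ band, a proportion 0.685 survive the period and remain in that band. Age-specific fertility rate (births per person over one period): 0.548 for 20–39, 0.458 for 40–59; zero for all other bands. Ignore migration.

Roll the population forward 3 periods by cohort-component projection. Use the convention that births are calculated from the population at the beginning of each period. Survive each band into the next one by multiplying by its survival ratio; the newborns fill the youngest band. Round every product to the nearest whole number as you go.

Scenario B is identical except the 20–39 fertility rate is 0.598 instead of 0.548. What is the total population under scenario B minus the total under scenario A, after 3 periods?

Period 1:
Births: 1630 * 0.548 = 893, 1780 * 0.458 = 815 → total 1708
20–39: 700 * 0.956 = 669
40–59: 1630 * 0.954 = 1555
60–79: 1780 * 0.937 = 1668
80+: 1530 * 0.966 + 740 * 0.685 = 1478 + 507 = 1985
→ [1708, 669, 1555, 1668, 1985]
Period 2:
Births: 669 * 0.548 = 367, 1555 * 0.458 = 712 → total 1079
20–39: 1708 * 0.956 = 1633
40–59: 669 * 0.954 = 638
60–79: 1555 * 0.937 = 1457
80+: 1668 * 0.966 + 1985 * 0.685 = 1611 + 1360 = 2971
→ [1079, 1633, 638, 1457, 2971]
Period 3:
Births: 1633 * 0.548 = 895, 638 * 0.458 = 292 → total 1187
20–39: 1079 * 0.956 = 1032
40–59: 1633 * 0.954 = 1558
60–79: 638 * 0.937 = 598
80+: 1457 * 0.966 + 2971 * 0.685 = 1407 + 2035 = 3442
→ [1187, 1032, 1558, 598, 3442]
Scenario A total after 3 periods: 7817
Scenario B projection —
Period 1:
Births: 1630 * 0.598 = 975, 1780 * 0.458 = 815 → total 1790
20–39: 700 * 0.956 = 669
40–59: 1630 * 0.954 = 1555
60–79: 1780 * 0.937 = 1668
80+: 1530 * 0.966 + 740 * 0.685 = 1478 + 507 = 1985
→ [1790, 669, 1555, 1668, 1985]
Period 2:
Births: 669 * 0.598 = 400, 1555 * 0.458 = 712 → total 1112
20–39: 1790 * 0.956 = 1711
40–59: 669 * 0.954 = 638
60–79: 1555 * 0.937 = 1457
80+: 1668 * 0.966 + 1985 * 0.685 = 1611 + 1360 = 2971
→ [1112, 1711, 638, 1457, 2971]
Period 3:
Births: 1711 * 0.598 = 1023, 638 * 0.458 = 292 → total 1315
20–39: 1112 * 0.956 = 1063
40–59: 1711 * 0.954 = 1632
60–79: 638 * 0.937 = 598
80+: 1457 * 0.966 + 2971 * 0.685 = 1407 + 2035 = 3442
→ [1315, 1063, 1632, 598, 3442]
Scenario B total after 3 periods: 8050
Difference B − A = 8050 − 7817 = 233

233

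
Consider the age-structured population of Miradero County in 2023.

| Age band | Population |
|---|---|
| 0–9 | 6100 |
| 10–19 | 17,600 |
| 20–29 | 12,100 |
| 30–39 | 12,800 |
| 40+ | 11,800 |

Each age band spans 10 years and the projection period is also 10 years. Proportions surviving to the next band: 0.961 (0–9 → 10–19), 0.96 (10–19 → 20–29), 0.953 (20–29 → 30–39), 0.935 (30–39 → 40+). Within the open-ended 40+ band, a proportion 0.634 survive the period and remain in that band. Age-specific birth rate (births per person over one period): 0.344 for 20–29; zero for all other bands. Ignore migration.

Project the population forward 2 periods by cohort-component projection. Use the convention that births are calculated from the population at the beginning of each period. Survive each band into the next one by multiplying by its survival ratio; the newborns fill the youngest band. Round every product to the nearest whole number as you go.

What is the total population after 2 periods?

54654

Period 1.
Births: 12100 * 0.344 = 4162
10–19: 6100 * 0.961 = 5862
20–29: 17600 * 0.96 = 16896
30–39: 12100 * 0.953 = 11531
40+: 12800 * 0.935 + 11800 * 0.634 = 11968 + 7481 = 19449
→ [4162, 5862, 16896, 11531, 19449]
Period 2.
Births: 16896 * 0.344 = 5812
10–19: 4162 * 0.961 = 4000
20–29: 5862 * 0.96 = 5628
30–39: 16896 * 0.953 = 16102
40+: 11531 * 0.935 + 19449 * 0.634 = 10781 + 12331 = 23112
→ [5812, 4000, 5628, 16102, 23112]
Total after period 2: 5812 + 4000 + 5628 + 16102 + 23112 = 54654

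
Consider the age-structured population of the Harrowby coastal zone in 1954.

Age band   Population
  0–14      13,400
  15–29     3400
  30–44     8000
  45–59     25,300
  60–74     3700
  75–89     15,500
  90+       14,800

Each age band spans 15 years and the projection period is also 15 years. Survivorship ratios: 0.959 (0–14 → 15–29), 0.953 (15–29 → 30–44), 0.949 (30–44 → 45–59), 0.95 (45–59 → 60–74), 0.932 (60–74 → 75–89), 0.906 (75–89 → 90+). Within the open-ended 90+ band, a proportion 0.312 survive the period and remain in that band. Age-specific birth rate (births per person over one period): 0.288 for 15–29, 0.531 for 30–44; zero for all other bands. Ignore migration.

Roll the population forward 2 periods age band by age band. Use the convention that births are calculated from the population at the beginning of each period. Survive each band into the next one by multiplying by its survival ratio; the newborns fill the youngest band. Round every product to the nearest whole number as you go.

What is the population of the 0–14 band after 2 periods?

5421

[period 1]
Births: 3400 × 0.288 = 979  |  8000 × 0.531 = 4248 → total 5227
15–29: 13400 × 0.959 = 12851
30–44: 3400 × 0.953 = 3240
45–59: 8000 × 0.949 = 7592
60–74: 25300 × 0.95 = 24035
75–89: 3700 × 0.932 = 3448
90+: 15500 × 0.906 + 14800 × 0.312 = 14043 + 4618 = 18661
→ [5227, 12851, 3240, 7592, 24035, 3448, 18661]
[period 2]
Births: 12851 × 0.288 = 3701  |  3240 × 0.531 = 1720 → total 5421
15–29: 5227 × 0.959 = 5013
30–44: 12851 × 0.953 = 12247
45–59: 3240 × 0.949 = 3075
60–74: 7592 × 0.95 = 7212
75–89: 24035 × 0.932 = 22401
90+: 3448 × 0.906 + 18661 × 0.312 = 3124 + 5822 = 8946
→ [5421, 5013, 12247, 3075, 7212, 22401, 8946]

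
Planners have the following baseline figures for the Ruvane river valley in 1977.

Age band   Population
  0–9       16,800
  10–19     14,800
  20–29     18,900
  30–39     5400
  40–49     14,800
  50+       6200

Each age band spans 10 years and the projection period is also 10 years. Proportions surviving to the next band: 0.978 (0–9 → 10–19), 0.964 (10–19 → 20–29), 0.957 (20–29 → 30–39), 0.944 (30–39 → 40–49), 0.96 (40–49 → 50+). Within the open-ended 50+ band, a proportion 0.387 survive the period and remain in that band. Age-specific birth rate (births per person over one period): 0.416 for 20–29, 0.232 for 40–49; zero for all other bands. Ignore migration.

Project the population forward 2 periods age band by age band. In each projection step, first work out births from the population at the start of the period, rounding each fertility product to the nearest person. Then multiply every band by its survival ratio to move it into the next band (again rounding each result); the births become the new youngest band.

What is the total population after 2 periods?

76053

— Period 1 —
Births: 18900 × 0.416 = 7862, 14800 × 0.232 = 3434 → total 11296
10–19: 16800 × 0.978 = 16430
20–29: 14800 × 0.964 = 14267
30–39: 18900 × 0.957 = 18087
40–49: 5400 × 0.944 = 5098
50+: 14800 × 0.96 + 6200 × 0.387 = 14208 + 2399 = 16607
→ [11296, 16430, 14267, 18087, 5098, 16607]
— Period 2 —
Births: 14267 × 0.416 = 5935, 5098 × 0.232 = 1183 → total 7118
10–19: 11296 × 0.978 = 11047
20–29: 16430 × 0.964 = 15839
30–39: 14267 × 0.957 = 13654
40–49: 18087 × 0.944 = 17074
50+: 5098 × 0.96 + 16607 × 0.387 = 4894 + 6427 = 11321
→ [7118, 11047, 15839, 13654, 17074, 11321]
Total after period 2: 7118 + 11047 + 15839 + 13654 + 17074 + 11321 = 76053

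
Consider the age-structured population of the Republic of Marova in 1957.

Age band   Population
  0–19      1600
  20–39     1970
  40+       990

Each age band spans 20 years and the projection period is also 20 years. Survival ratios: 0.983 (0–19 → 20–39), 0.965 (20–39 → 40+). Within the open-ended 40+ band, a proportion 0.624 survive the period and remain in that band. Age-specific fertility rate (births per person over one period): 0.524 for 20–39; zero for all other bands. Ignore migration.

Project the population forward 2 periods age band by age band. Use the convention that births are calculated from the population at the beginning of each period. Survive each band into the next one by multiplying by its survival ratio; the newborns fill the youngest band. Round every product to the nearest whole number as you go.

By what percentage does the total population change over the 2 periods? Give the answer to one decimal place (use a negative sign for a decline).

Call the groups 1 to 3, youngest first.
Period 1:
Births: 1970 × 0.524 = 1032
Group 2: 1600 × 0.983 = 1573
Group 3: 1970 × 0.965 + 990 × 0.624 = 1901 + 618 = 2519
→ [1032, 1573, 2519]
Period 2:
Births: 1573 × 0.524 = 824
Group 2: 1032 × 0.983 = 1014
Group 3: 1573 × 0.965 + 2519 × 0.624 = 1518 + 1572 = 3090
→ [824, 1014, 3090]
Total: 4560 → 4928; change = 368; percentage change = 8.1%

8.1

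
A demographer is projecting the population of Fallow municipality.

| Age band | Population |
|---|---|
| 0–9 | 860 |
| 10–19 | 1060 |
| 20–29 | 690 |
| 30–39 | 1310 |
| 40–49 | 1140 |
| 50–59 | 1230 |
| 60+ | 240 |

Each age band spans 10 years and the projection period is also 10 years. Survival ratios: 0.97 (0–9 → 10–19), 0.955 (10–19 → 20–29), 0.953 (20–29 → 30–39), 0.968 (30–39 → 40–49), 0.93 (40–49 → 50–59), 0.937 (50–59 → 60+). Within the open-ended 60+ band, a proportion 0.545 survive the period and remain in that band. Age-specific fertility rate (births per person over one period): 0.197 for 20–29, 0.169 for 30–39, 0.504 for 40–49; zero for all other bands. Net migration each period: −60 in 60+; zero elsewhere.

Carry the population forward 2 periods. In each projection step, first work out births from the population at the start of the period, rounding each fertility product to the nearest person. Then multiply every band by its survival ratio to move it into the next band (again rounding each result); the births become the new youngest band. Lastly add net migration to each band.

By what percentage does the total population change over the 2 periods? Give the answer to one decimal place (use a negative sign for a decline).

(Bands numbered youngest = 1 to oldest = 7.)
After projecting period 1:
Births: 690 × 0.197 = 136  |  1310 × 0.169 = 221  |  1140 × 0.504 = 575 — total 932
Band 2: 860 × 0.97 = 834
Band 3: 1060 × 0.955 = 1012
Band 4: 690 × 0.953 = 658
Band 5: 1310 × 0.968 = 1268
Band 6: 1140 × 0.93 = 1060
Band 7: 1230 × 0.937 + 240 × 0.545 = 1153 + 131 = 1284
Net migration: Band 7 − 60 → 1224
Giving 932 / 834 / 1012 / 658 / 1268 / 1060 / 1224.
After projecting period 2:
Births: 1012 × 0.197 = 199  |  658 × 0.169 = 111  |  1268 × 0.504 = 639 — total 949
Band 2: 932 × 0.97 = 904
Band 3: 834 × 0.955 = 796
Band 4: 1012 × 0.953 = 964
Band 5: 658 × 0.968 = 637
Band 6: 1268 × 0.93 = 1179
Band 7: 1060 × 0.937 + 1224 × 0.545 = 993 + 667 = 1660
Net migration: Band 7 − 60 → 1600
Giving 949 / 904 / 796 / 964 / 637 / 1179 / 1600.
Total: 6530 → 7029; change = 499; percentage change = 7.6%

7.6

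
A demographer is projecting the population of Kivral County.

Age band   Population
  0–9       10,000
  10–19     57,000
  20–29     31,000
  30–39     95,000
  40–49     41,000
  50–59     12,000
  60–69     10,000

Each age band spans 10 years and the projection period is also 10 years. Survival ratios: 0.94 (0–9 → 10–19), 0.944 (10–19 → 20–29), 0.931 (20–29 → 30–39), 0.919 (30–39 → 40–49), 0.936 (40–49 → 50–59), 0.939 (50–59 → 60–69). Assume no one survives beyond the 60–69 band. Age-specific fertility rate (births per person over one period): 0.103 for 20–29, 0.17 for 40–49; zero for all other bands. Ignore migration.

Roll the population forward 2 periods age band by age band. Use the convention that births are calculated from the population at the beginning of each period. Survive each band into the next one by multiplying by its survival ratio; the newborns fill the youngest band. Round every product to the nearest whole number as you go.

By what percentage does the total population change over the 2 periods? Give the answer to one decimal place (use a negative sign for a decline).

[period 1]
Births: 31000 × 0.103 = 3193 ; 41000 × 0.17 = 6970 → 10163
10–19: 10000 × 0.94 = 9400
20–29: 57000 × 0.944 = 53808
30–39: 31000 × 0.931 = 28861
40–49: 95000 × 0.919 = 87305
50–59: 41000 × 0.936 = 38376
60–69: 12000 × 0.939 = 11268
Population now: 0–9=10163, 10–19=9400, 20–29=53808, 30–39=28861, 40–49=87305, 50–59=38376, 60–69=11268
[period 2]
Births: 53808 × 0.103 = 5542 ; 87305 × 0.17 = 14842 → 20384
10–19: 10163 × 0.94 = 9553
20–29: 9400 × 0.944 = 8874
30–39: 53808 × 0.931 = 50095
40–49: 28861 × 0.919 = 26523
50–59: 87305 × 0.936 = 81717
60–69: 38376 × 0.939 = 36035
Population now: 0–9=20384, 10–19=9553, 20–29=8874, 30–39=50095, 40–49=26523, 50–59=81717, 60–69=36035
Total: 256000 → 233181; change = -22819; percentage change = -8.9%

-8.9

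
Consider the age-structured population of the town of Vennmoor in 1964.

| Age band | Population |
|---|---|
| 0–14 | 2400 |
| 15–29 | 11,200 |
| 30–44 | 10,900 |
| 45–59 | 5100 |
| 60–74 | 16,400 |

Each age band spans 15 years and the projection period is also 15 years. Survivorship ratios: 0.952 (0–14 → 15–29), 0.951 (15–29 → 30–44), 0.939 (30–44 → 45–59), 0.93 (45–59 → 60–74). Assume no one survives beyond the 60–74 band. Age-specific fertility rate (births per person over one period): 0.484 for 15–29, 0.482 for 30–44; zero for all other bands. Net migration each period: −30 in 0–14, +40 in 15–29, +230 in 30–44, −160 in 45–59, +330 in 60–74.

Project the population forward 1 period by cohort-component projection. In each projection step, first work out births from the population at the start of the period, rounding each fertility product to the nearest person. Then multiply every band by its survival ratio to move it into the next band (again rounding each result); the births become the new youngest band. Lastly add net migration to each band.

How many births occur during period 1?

10675

Let group 1 be 0–14 through group 5 = 60–74.
Period 1.
Births: 11200 × 0.484 = 5421 ; 10900 × 0.482 = 5254 → 10675
Group 2: 2400 × 0.952 = 2285
Group 3: 11200 × 0.951 = 10651
Group 4: 10900 × 0.939 = 10235
Group 5: 5100 × 0.93 = 4743
Net migration: Group 1 − 30 → 10645; Group 2 + 40 → 2325; Group 3 + 230 → 10881; Group 4 − 160 → 10075; Group 5 + 330 → 5073
Population now: 0–14=10645, 15–29=2325, 30–44=10881, 45–59=10075, 60–74=5073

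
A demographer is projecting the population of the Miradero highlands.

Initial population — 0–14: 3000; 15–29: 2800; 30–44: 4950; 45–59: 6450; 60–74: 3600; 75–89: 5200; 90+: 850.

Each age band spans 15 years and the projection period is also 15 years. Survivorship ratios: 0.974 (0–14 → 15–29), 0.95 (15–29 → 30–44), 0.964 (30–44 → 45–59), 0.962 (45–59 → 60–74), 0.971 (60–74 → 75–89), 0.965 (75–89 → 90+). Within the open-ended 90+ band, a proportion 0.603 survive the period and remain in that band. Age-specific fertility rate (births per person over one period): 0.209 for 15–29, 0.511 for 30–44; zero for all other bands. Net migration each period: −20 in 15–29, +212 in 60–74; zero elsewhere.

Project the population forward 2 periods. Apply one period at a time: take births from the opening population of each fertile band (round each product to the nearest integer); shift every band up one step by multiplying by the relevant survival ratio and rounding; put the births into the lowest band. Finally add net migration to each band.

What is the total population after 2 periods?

28043

Let group 1 be 0–14 through group 7 = 90+.
After projecting period 1:
Births: 2800 * 0.209 = 585, 4950 * 0.511 = 2529 ⇒ total 3114
Group 2: 3000 * 0.974 = 2922
Group 3: 2800 * 0.95 = 2660
Group 4: 4950 * 0.964 = 4772
Group 5: 6450 * 0.962 = 6205
Group 6: 3600 * 0.971 = 3496
Group 7: 5200 * 0.965 + 850 * 0.603 = 5018 + 513 = 5531
Net migration: Group 2 − 20 → 2902; Group 5 + 212 → 6417
→ [3114, 2902, 2660, 4772, 6417, 3496, 5531]
After projecting period 2:
Births: 2902 * 0.209 = 607, 2660 * 0.511 = 1359 ⇒ total 1966
Group 2: 3114 * 0.974 = 3033
Group 3: 2902 * 0.95 = 2757
Group 4: 2660 * 0.964 = 2564
Group 5: 4772 * 0.962 = 4591
Group 6: 6417 * 0.971 = 6231
Group 7: 3496 * 0.965 + 5531 * 0.603 = 3374 + 3335 = 6709
Net migration: Group 2 − 20 → 3013; Group 5 + 212 → 4803
→ [1966, 3013, 2757, 2564, 4803, 6231, 6709]
Total after period 2: 1966 + 3013 + 2757 + 2564 + 4803 + 6231 + 6709 = 28043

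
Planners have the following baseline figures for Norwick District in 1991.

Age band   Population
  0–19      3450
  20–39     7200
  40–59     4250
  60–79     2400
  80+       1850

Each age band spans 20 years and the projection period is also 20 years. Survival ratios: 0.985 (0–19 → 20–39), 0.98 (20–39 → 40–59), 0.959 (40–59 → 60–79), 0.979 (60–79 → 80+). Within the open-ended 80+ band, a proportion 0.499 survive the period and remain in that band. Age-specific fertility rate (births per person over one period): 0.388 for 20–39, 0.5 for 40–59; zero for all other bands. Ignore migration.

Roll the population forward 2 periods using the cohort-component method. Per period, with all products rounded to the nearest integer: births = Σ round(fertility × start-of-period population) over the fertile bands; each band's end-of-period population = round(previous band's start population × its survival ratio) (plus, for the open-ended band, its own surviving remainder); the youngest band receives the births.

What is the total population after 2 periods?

25411

Period 1:
Births: 7200 × 0.388 = 2794, 4250 × 0.5 = 2125 → total 4919
20–39: 3450 × 0.985 = 3398
40–59: 7200 × 0.98 = 7056
60–79: 4250 × 0.959 = 4076
80+: 2400 × 0.979 + 1850 × 0.499 = 2350 + 923 = 3273
Giving 4919 / 3398 / 7056 / 4076 / 3273.
Period 2:
Births: 3398 × 0.388 = 1318, 7056 × 0.5 = 3528 → total 4846
20–39: 4919 × 0.985 = 4845
40–59: 3398 × 0.98 = 3330
60–79: 7056 × 0.959 = 6767
80+: 4076 × 0.979 + 3273 × 0.499 = 3990 + 1633 = 5623
Giving 4846 / 4845 / 3330 / 6767 / 5623.
Total after period 2: 4846 + 4845 + 3330 + 6767 + 5623 = 25411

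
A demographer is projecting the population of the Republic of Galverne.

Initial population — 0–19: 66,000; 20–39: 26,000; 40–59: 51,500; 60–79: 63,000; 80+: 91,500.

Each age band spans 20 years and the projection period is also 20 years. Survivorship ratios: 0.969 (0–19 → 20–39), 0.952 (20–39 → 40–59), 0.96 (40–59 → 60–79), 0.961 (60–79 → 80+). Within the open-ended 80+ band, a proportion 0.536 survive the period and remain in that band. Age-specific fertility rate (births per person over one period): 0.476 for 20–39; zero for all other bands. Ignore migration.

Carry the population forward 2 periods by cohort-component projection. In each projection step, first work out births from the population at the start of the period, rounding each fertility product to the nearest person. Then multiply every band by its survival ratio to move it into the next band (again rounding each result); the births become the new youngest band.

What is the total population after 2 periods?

233331

— Period 1 —
Births: 26000 × 0.476 = 12376
20–39: 66000 × 0.969 = 63954
40–59: 26000 × 0.952 = 24752
60–79: 51500 × 0.96 = 49440
80+: 63000 × 0.961 + 91500 × 0.536 = 60543 + 49044 = 109587
→ [12376, 63954, 24752, 49440, 109587]
— Period 2 —
Births: 63954 × 0.476 = 30442
20–39: 12376 × 0.969 = 11992
40–59: 63954 × 0.952 = 60884
60–79: 24752 × 0.96 = 23762
80+: 49440 × 0.961 + 109587 × 0.536 = 47512 + 58739 = 106251
→ [30442, 11992, 60884, 23762, 106251]
Total after period 2: 30442 + 11992 + 60884 + 23762 + 106251 = 233331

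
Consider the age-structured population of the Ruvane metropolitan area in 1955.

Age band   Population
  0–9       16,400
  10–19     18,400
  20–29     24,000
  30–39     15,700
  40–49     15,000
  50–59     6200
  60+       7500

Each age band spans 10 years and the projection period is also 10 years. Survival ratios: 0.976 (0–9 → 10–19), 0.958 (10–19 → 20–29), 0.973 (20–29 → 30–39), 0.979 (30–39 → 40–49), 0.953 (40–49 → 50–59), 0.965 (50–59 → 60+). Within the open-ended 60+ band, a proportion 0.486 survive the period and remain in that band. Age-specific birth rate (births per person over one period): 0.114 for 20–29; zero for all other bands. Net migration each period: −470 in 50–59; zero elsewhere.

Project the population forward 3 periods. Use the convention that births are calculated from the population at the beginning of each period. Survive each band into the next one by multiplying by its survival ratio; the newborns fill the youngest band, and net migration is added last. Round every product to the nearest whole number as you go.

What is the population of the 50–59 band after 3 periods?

21317

After projecting period 1:
Births: 24000 × 0.114 = 2736
10–19: 16400 × 0.976 = 16006
20–29: 18400 × 0.958 = 17627
30–39: 24000 × 0.973 = 23352
40–49: 15700 × 0.979 = 15370
50–59: 15000 × 0.953 = 14295
60+: 6200 × 0.965 + 7500 × 0.486 = 5983 + 3645 = 9628
Net migration: 50–59 − 470 → 13825
→ [2736, 16006, 17627, 23352, 15370, 13825, 9628]
After projecting period 2:
Births: 17627 × 0.114 = 2009
10–19: 2736 × 0.976 = 2670
20–29: 16006 × 0.958 = 15334
30–39: 17627 × 0.973 = 17151
40–49: 23352 × 0.979 = 22862
50–59: 15370 × 0.953 = 14648
60+: 13825 × 0.965 + 9628 × 0.486 = 13341 + 4679 = 18020
Net migration: 50–59 − 470 → 14178
→ [2009, 2670, 15334, 17151, 22862, 14178, 18020]
After projecting period 3:
Births: 15334 × 0.114 = 1748
10–19: 2009 × 0.976 = 1961
20–29: 2670 × 0.958 = 2558
30–39: 15334 × 0.973 = 14920
40–49: 17151 × 0.979 = 16791
50–59: 22862 × 0.953 = 21787
60+: 14178 × 0.965 + 18020 × 0.486 = 13682 + 8758 = 22440
Net migration: 50–59 − 470 → 21317
→ [1748, 1961, 2558, 14920, 16791, 21317, 22440]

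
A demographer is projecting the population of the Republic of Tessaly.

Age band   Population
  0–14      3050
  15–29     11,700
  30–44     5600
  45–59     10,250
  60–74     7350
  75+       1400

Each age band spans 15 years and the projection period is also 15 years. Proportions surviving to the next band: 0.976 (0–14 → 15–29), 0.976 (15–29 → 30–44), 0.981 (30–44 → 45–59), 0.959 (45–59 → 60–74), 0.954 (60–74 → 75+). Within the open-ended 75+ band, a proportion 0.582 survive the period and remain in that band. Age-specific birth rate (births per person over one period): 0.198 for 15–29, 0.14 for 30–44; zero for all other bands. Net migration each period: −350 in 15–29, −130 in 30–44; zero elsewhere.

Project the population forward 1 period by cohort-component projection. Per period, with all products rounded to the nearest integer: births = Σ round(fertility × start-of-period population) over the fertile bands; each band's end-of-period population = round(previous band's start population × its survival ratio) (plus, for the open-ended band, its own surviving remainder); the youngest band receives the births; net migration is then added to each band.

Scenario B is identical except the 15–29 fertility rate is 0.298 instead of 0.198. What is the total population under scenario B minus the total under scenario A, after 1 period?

1170

After projecting period 1:
Births: 11700 × 0.198 = 2317, 5600 × 0.14 = 784 → total 3101
15–29: 3050 × 0.976 = 2977
30–44: 11700 × 0.976 = 11419
45–59: 5600 × 0.981 = 5494
60–74: 10250 × 0.959 = 9830
75+: 7350 × 0.954 + 1400 × 0.582 = 7012 + 815 = 7827
Net migration: 15–29 − 350 → 2627; 30–44 − 130 → 11289
→ [3101, 2627, 11289, 5494, 9830, 7827]
Scenario A total after 1 period: 40168
Scenario B projection —
After projecting period 1:
Births: 11700 × 0.298 = 3487, 5600 × 0.14 = 784 → total 4271
15–29: 3050 × 0.976 = 2977
30–44: 11700 × 0.976 = 11419
45–59: 5600 × 0.981 = 5494
60–74: 10250 × 0.959 = 9830
75+: 7350 × 0.954 + 1400 × 0.582 = 7012 + 815 = 7827
Net migration: 15–29 − 350 → 2627; 30–44 − 130 → 11289
→ [4271, 2627, 11289, 5494, 9830, 7827]
Scenario B total after 1 period: 41338
Difference B − A = 41338 − 40168 = 1170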